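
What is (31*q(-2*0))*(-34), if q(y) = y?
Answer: 0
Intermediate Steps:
(31*q(-2*0))*(-34) = (31*(-2*0))*(-34) = (31*0)*(-34) = 0*(-34) = 0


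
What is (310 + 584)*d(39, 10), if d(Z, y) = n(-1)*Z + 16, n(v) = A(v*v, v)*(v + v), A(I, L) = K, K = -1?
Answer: 84036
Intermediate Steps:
A(I, L) = -1
n(v) = -2*v (n(v) = -(v + v) = -2*v)
d(Z, y) = 16 + 2*Z (d(Z, y) = (-2*(-1))*Z + 16 = 2*Z + 16 = 16 + 2*Z)
(310 + 584)*d(39, 10) = (310 + 584)*(16 + 2*39) = 894*(16 + 78) = 894*94 = 84036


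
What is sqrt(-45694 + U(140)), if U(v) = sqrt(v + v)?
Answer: sqrt(-45694 + 2*sqrt(70)) ≈ 213.72*I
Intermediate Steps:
U(v) = sqrt(2)*sqrt(v) (U(v) = sqrt(2*v) = sqrt(2)*sqrt(v))
sqrt(-45694 + U(140)) = sqrt(-45694 + sqrt(2)*sqrt(140)) = sqrt(-45694 + sqrt(2)*(2*sqrt(35))) = sqrt(-45694 + 2*sqrt(70))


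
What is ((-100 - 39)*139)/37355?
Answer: -19321/37355 ≈ -0.51723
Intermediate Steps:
((-100 - 39)*139)/37355 = -139*139*(1/37355) = -19321*1/37355 = -19321/37355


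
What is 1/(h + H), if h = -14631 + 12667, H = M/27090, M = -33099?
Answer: -9030/17745953 ≈ -0.00050885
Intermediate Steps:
H = -11033/9030 (H = -33099/27090 = -33099*1/27090 = -11033/9030 ≈ -1.2218)
h = -1964
1/(h + H) = 1/(-1964 - 11033/9030) = 1/(-17745953/9030) = -9030/17745953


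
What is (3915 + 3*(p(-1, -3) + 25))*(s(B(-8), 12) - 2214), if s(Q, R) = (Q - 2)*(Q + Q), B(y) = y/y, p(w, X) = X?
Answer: -8821896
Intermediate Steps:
B(y) = 1
s(Q, R) = 2*Q*(-2 + Q) (s(Q, R) = (-2 + Q)*(2*Q) = 2*Q*(-2 + Q))
(3915 + 3*(p(-1, -3) + 25))*(s(B(-8), 12) - 2214) = (3915 + 3*(-3 + 25))*(2*1*(-2 + 1) - 2214) = (3915 + 3*22)*(2*1*(-1) - 2214) = (3915 + 66)*(-2 - 2214) = 3981*(-2216) = -8821896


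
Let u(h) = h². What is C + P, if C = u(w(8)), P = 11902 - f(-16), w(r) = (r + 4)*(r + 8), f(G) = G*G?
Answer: 48510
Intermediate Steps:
f(G) = G²
w(r) = (4 + r)*(8 + r)
P = 11646 (P = 11902 - 1*(-16)² = 11902 - 1*256 = 11902 - 256 = 11646)
C = 36864 (C = (32 + 8² + 12*8)² = (32 + 64 + 96)² = 192² = 36864)
C + P = 36864 + 11646 = 48510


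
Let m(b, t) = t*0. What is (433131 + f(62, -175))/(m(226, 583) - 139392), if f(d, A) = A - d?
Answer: -6559/2112 ≈ -3.1056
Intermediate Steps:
m(b, t) = 0
(433131 + f(62, -175))/(m(226, 583) - 139392) = (433131 + (-175 - 1*62))/(0 - 139392) = (433131 + (-175 - 62))/(-139392) = (433131 - 237)*(-1/139392) = 432894*(-1/139392) = -6559/2112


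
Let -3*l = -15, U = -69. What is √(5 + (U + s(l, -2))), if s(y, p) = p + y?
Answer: I*√61 ≈ 7.8102*I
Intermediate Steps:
l = 5 (l = -⅓*(-15) = 5)
√(5 + (U + s(l, -2))) = √(5 + (-69 + (-2 + 5))) = √(5 + (-69 + 3)) = √(5 - 66) = √(-61) = I*√61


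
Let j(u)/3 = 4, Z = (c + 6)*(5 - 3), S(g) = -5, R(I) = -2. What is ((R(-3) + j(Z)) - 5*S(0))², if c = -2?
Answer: 1225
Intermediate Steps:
Z = 8 (Z = (-2 + 6)*(5 - 3) = 4*2 = 8)
j(u) = 12 (j(u) = 3*4 = 12)
((R(-3) + j(Z)) - 5*S(0))² = ((-2 + 12) - 5*(-5))² = (10 + 25)² = 35² = 1225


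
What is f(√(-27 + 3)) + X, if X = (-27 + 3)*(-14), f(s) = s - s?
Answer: 336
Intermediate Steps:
f(s) = 0
X = 336 (X = -24*(-14) = 336)
f(√(-27 + 3)) + X = 0 + 336 = 336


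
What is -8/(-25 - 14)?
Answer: 8/39 ≈ 0.20513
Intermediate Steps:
-8/(-25 - 14) = -8/(-39) = -1/39*(-8) = 8/39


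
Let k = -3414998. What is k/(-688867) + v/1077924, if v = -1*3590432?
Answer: 301944545902/185636568027 ≈ 1.6265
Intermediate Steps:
v = -3590432
k/(-688867) + v/1077924 = -3414998/(-688867) - 3590432/1077924 = -3414998*(-1/688867) - 3590432*1/1077924 = 3414998/688867 - 897608/269481 = 301944545902/185636568027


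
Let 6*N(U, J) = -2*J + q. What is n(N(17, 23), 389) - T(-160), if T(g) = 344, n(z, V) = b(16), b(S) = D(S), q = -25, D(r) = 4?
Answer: -340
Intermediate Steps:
N(U, J) = -25/6 - J/3 (N(U, J) = (-2*J - 25)/6 = (-25 - 2*J)/6 = -25/6 - J/3)
b(S) = 4
n(z, V) = 4
n(N(17, 23), 389) - T(-160) = 4 - 1*344 = 4 - 344 = -340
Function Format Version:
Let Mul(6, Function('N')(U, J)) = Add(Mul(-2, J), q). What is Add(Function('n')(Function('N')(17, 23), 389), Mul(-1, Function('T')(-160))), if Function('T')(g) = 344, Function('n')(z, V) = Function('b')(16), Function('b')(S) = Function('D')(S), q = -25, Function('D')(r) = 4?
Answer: -340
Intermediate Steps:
Function('N')(U, J) = Add(Rational(-25, 6), Mul(Rational(-1, 3), J)) (Function('N')(U, J) = Mul(Rational(1, 6), Add(Mul(-2, J), -25)) = Mul(Rational(1, 6), Add(-25, Mul(-2, J))) = Add(Rational(-25, 6), Mul(Rational(-1, 3), J)))
Function('b')(S) = 4
Function('n')(z, V) = 4
Add(Function('n')(Function('N')(17, 23), 389), Mul(-1, Function('T')(-160))) = Add(4, Mul(-1, 344)) = Add(4, -344) = -340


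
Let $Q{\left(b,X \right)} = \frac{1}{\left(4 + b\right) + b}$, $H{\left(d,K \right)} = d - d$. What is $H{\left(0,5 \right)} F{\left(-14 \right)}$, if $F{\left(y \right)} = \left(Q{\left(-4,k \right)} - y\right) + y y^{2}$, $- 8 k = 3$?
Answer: $0$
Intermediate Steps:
$k = - \frac{3}{8}$ ($k = \left(- \frac{1}{8}\right) 3 = - \frac{3}{8} \approx -0.375$)
$H{\left(d,K \right)} = 0$
$Q{\left(b,X \right)} = \frac{1}{4 + 2 b}$
$F{\left(y \right)} = - \frac{1}{4} + y^{3} - y$ ($F{\left(y \right)} = \left(\frac{1}{2 \left(2 - 4\right)} - y\right) + y y^{2} = \left(\frac{1}{2 \left(-2\right)} - y\right) + y^{3} = \left(\frac{1}{2} \left(- \frac{1}{2}\right) - y\right) + y^{3} = \left(- \frac{1}{4} - y\right) + y^{3} = - \frac{1}{4} + y^{3} - y$)
$H{\left(0,5 \right)} F{\left(-14 \right)} = 0 \left(- \frac{1}{4} + \left(-14\right)^{3} - -14\right) = 0 \left(- \frac{1}{4} - 2744 + 14\right) = 0 \left(- \frac{10921}{4}\right) = 0$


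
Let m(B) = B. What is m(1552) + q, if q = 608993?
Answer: 610545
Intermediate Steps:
m(1552) + q = 1552 + 608993 = 610545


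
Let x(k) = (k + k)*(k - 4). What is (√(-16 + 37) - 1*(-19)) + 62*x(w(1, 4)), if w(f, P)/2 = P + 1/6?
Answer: 40471/9 + √21 ≈ 4501.4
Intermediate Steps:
w(f, P) = ⅓ + 2*P (w(f, P) = 2*(P + 1/6) = 2*(P + ⅙) = 2*(⅙ + P) = ⅓ + 2*P)
x(k) = 2*k*(-4 + k) (x(k) = (2*k)*(-4 + k) = 2*k*(-4 + k))
(√(-16 + 37) - 1*(-19)) + 62*x(w(1, 4)) = (√(-16 + 37) - 1*(-19)) + 62*(2*(⅓ + 2*4)*(-4 + (⅓ + 2*4))) = (√21 + 19) + 62*(2*(⅓ + 8)*(-4 + (⅓ + 8))) = (19 + √21) + 62*(2*(25/3)*(-4 + 25/3)) = (19 + √21) + 62*(2*(25/3)*(13/3)) = (19 + √21) + 62*(650/9) = (19 + √21) + 40300/9 = 40471/9 + √21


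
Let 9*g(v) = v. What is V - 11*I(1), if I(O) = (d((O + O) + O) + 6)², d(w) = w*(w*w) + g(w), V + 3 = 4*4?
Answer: -109883/9 ≈ -12209.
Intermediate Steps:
g(v) = v/9
V = 13 (V = -3 + 4*4 = -3 + 16 = 13)
d(w) = w³ + w/9 (d(w) = w*(w*w) + w/9 = w*w² + w/9 = w³ + w/9)
I(O) = (6 + 27*O³ + O/3)² (I(O) = ((((O + O) + O)³ + ((O + O) + O)/9) + 6)² = (((2*O + O)³ + (2*O + O)/9) + 6)² = (((3*O)³ + (3*O)/9) + 6)² = ((27*O³ + O/3) + 6)² = (6 + 27*O³ + O/3)²)
V - 11*I(1) = 13 - 11*(18 + 1 + 81*1³)²/9 = 13 - 11*(18 + 1 + 81*1)²/9 = 13 - 11*(18 + 1 + 81)²/9 = 13 - 11*100²/9 = 13 - 11*10000/9 = 13 - 110000/9 = -109883/9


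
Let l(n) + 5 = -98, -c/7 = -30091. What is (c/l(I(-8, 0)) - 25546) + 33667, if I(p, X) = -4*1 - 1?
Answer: 625826/103 ≈ 6076.0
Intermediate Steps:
c = 210637 (c = -7*(-30091) = 210637)
I(p, X) = -5 (I(p, X) = -4 - 1 = -5)
l(n) = -103 (l(n) = -5 - 98 = -103)
(c/l(I(-8, 0)) - 25546) + 33667 = (210637/(-103) - 25546) + 33667 = (210637*(-1/103) - 25546) + 33667 = (-210637/103 - 25546) + 33667 = -2841875/103 + 33667 = 625826/103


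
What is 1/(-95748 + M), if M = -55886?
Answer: -1/151634 ≈ -6.5948e-6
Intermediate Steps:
1/(-95748 + M) = 1/(-95748 - 55886) = 1/(-151634) = -1/151634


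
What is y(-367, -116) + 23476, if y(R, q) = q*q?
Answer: 36932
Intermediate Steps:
y(R, q) = q²
y(-367, -116) + 23476 = (-116)² + 23476 = 13456 + 23476 = 36932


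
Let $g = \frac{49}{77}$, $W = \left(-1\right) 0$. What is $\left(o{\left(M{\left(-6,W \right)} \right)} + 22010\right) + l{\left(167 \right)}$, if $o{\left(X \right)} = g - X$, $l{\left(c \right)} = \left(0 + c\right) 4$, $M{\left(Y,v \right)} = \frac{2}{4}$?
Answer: $\frac{498919}{22} \approx 22678.0$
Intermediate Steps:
$W = 0$
$g = \frac{7}{11}$ ($g = 49 \cdot \frac{1}{77} = \frac{7}{11} \approx 0.63636$)
$M{\left(Y,v \right)} = \frac{1}{2}$ ($M{\left(Y,v \right)} = 2 \cdot \frac{1}{4} = \frac{1}{2}$)
$l{\left(c \right)} = 4 c$ ($l{\left(c \right)} = c 4 = 4 c$)
$o{\left(X \right)} = \frac{7}{11} - X$
$\left(o{\left(M{\left(-6,W \right)} \right)} + 22010\right) + l{\left(167 \right)} = \left(\left(\frac{7}{11} - \frac{1}{2}\right) + 22010\right) + 4 \cdot 167 = \left(\left(\frac{7}{11} - \frac{1}{2}\right) + 22010\right) + 668 = \left(\frac{3}{22} + 22010\right) + 668 = \frac{484223}{22} + 668 = \frac{498919}{22}$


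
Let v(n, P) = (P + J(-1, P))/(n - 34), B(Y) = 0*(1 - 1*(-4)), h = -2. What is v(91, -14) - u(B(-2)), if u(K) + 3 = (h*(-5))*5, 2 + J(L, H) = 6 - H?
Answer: -2675/57 ≈ -46.930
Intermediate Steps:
J(L, H) = 4 - H (J(L, H) = -2 + (6 - H) = 4 - H)
B(Y) = 0 (B(Y) = 0*(1 + 4) = 0*5 = 0)
v(n, P) = 4/(-34 + n) (v(n, P) = (P + (4 - P))/(n - 34) = 4/(-34 + n))
u(K) = 47 (u(K) = -3 - 2*(-5)*5 = -3 + 10*5 = -3 + 50 = 47)
v(91, -14) - u(B(-2)) = 4/(-34 + 91) - 1*47 = 4/57 - 47 = -2675/57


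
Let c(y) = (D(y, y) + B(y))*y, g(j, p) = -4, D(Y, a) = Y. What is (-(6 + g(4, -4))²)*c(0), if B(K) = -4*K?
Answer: 0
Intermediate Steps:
c(y) = -3*y² (c(y) = (y - 4*y)*y = (-3*y)*y = -3*y²)
(-(6 + g(4, -4))²)*c(0) = (-(6 - 4)²)*(-3*0²) = (-1*2²)*(-3*0) = -1*4*0 = -4*0 = 0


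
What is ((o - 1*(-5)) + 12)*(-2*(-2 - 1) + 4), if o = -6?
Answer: 110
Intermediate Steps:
((o - 1*(-5)) + 12)*(-2*(-2 - 1) + 4) = ((-6 - 1*(-5)) + 12)*(-2*(-2 - 1) + 4) = ((-6 + 5) + 12)*(-2*(-3) + 4) = (-1 + 12)*(6 + 4) = 11*10 = 110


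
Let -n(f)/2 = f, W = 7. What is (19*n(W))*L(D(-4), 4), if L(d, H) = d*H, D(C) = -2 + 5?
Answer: -3192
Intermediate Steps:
D(C) = 3
n(f) = -2*f
L(d, H) = H*d
(19*n(W))*L(D(-4), 4) = (19*(-2*7))*(4*3) = (19*(-14))*12 = -266*12 = -3192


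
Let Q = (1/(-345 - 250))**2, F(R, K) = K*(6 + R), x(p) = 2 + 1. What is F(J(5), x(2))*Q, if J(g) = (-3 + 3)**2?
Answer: 18/354025 ≈ 5.0844e-5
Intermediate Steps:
x(p) = 3
J(g) = 0 (J(g) = 0**2 = 0)
Q = 1/354025 (Q = (1/(-595))**2 = (-1/595)**2 = 1/354025 ≈ 2.8247e-6)
F(J(5), x(2))*Q = (3*(6 + 0))*(1/354025) = (3*6)*(1/354025) = 18*(1/354025) = 18/354025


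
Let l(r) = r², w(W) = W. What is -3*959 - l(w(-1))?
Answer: -2878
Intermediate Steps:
-3*959 - l(w(-1)) = -3*959 - 1*(-1)² = -2877 - 1*1 = -2877 - 1 = -2878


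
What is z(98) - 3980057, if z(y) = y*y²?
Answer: -3038865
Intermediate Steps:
z(y) = y³
z(98) - 3980057 = 98³ - 3980057 = 941192 - 3980057 = -3038865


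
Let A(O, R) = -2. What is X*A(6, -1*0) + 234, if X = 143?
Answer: -52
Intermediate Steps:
X*A(6, -1*0) + 234 = 143*(-2) + 234 = -286 + 234 = -52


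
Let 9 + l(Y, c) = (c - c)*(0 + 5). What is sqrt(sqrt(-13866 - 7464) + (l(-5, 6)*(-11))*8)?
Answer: sqrt(792 + 3*I*sqrt(2370)) ≈ 28.261 + 2.5839*I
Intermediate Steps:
l(Y, c) = -9 (l(Y, c) = -9 + (c - c)*(0 + 5) = -9 + 0*5 = -9 + 0 = -9)
sqrt(sqrt(-13866 - 7464) + (l(-5, 6)*(-11))*8) = sqrt(sqrt(-13866 - 7464) - 9*(-11)*8) = sqrt(sqrt(-21330) + 99*8) = sqrt(3*I*sqrt(2370) + 792) = sqrt(792 + 3*I*sqrt(2370))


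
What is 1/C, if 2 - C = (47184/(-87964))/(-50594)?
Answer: 556306327/1112606756 ≈ 0.50000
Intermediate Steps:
C = 1112606756/556306327 (C = 2 - 47184/(-87964)/(-50594) = 2 - 47184*(-1/87964)*(-1)/50594 = 2 - (-11796)*(-1)/(21991*50594) = 2 - 1*5898/556306327 = 2 - 5898/556306327 = 1112606756/556306327 ≈ 2.0000)
1/C = 1/(1112606756/556306327) = 556306327/1112606756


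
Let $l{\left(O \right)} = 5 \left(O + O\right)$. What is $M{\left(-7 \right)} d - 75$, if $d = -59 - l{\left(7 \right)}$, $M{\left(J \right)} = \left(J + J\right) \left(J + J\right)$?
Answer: $-25359$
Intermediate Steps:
$l{\left(O \right)} = 10 O$ ($l{\left(O \right)} = 5 \cdot 2 O = 10 O$)
$M{\left(J \right)} = 4 J^{2}$ ($M{\left(J \right)} = 2 J 2 J = 4 J^{2}$)
$d = -129$ ($d = -59 - 10 \cdot 7 = -59 - 70 = -129$)
$M{\left(-7 \right)} d - 75 = 4 \left(-7\right)^{2} \left(-129\right) - 75 = 4 \cdot 49 \left(-129\right) - 75 = 196 \left(-129\right) - 75 = -25284 - 75 = -25359$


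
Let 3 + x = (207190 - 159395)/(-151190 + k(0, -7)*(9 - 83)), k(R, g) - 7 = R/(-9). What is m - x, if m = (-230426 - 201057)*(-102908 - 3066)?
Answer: 6936996889689855/151708 ≈ 4.5726e+10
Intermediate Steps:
k(R, g) = 7 - R/9 (k(R, g) = 7 + R/(-9) = 7 + R*(-⅑) = 7 - R/9)
m = 45725979442 (m = -431483*(-105974) = 45725979442)
x = -502919/151708 (x = -3 + (207190 - 159395)/(-151190 + (7 - ⅑*0)*(9 - 83)) = -3 + 47795/(-151190 + (7 + 0)*(-74)) = -3 + 47795/(-151190 + 7*(-74)) = -3 + 47795/(-151190 - 518) = -3 + 47795/(-151708) = -3 + 47795*(-1/151708) = -3 - 47795/151708 = -502919/151708 ≈ -3.3150)
m - x = 45725979442 - 1*(-502919/151708) = 45725979442 + 502919/151708 = 6936996889689855/151708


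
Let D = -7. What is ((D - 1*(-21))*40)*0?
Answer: 0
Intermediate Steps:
((D - 1*(-21))*40)*0 = ((-7 - 1*(-21))*40)*0 = ((-7 + 21)*40)*0 = (14*40)*0 = 560*0 = 0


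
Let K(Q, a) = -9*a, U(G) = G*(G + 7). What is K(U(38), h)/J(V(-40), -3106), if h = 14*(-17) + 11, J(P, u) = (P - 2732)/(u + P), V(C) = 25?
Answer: 6294483/2707 ≈ 2325.3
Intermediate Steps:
J(P, u) = (-2732 + P)/(P + u)
h = -227 (h = -238 + 11 = -227)
U(G) = G*(7 + G)
K(U(38), h)/J(V(-40), -3106) = (-9*(-227))/(((-2732 + 25)/(25 - 3106))) = 2043/((-2707/(-3081))) = 2043/((-1/3081*(-2707))) = 2043/(2707/3081) = 2043*(3081/2707) = 6294483/2707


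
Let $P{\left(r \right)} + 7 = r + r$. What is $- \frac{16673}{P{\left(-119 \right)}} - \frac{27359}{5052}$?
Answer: $\frac{77529041}{1237740} \approx 62.638$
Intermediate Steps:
$P{\left(r \right)} = -7 + 2 r$ ($P{\left(r \right)} = -7 + \left(r + r\right) = -7 + 2 r$)
$- \frac{16673}{P{\left(-119 \right)}} - \frac{27359}{5052} = - \frac{16673}{-7 + 2 \left(-119\right)} - \frac{27359}{5052} = - \frac{16673}{-7 - 238} - \frac{27359}{5052} = - \frac{16673}{-245} - \frac{27359}{5052} = \left(-16673\right) \left(- \frac{1}{245}\right) - \frac{27359}{5052} = \frac{16673}{245} - \frac{27359}{5052} = \frac{77529041}{1237740}$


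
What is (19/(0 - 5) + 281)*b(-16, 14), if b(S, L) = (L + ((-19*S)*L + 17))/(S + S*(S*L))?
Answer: 2970891/8920 ≈ 333.06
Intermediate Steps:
b(S, L) = (17 + L - 19*L*S)/(S + L*S**2) (b(S, L) = (L + (-19*L*S + 17))/(S + S*(L*S)) = (L + (17 - 19*L*S))/(S + L*S**2) = (17 + L - 19*L*S)/(S + L*S**2))
(19/(0 - 5) + 281)*b(-16, 14) = (19/(0 - 5) + 281)*((17 + 14 - 19*14*(-16))/((-16)*(1 + 14*(-16)))) = (19/(-5) + 281)*(-(17 + 14 + 4256)/(16*(1 - 224))) = (-1/5*19 + 281)*(-1/16*4287/(-223)) = (-19/5 + 281)*(-1/16*(-1/223)*4287) = (1386/5)*(4287/3568) = 2970891/8920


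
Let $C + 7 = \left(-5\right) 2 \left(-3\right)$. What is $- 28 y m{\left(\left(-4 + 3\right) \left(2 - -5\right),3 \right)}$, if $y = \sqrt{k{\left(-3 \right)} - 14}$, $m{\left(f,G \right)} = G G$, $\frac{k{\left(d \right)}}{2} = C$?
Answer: $- 1008 \sqrt{2} \approx -1425.5$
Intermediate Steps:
$C = 23$ ($C = -7 + \left(-5\right) 2 \left(-3\right) = -7 - -30 = -7 + 30 = 23$)
$k{\left(d \right)} = 46$ ($k{\left(d \right)} = 2 \cdot 23 = 46$)
$m{\left(f,G \right)} = G^{2}$
$y = 4 \sqrt{2}$ ($y = \sqrt{46 - 14} = \sqrt{32} = 4 \sqrt{2} \approx 5.6569$)
$- 28 y m{\left(\left(-4 + 3\right) \left(2 - -5\right),3 \right)} = - 28 \cdot 4 \sqrt{2} \cdot 3^{2} = - 112 \sqrt{2} \cdot 9 = - 1008 \sqrt{2}$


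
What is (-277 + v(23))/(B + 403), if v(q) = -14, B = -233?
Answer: -291/170 ≈ -1.7118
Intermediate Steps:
(-277 + v(23))/(B + 403) = (-277 - 14)/(-233 + 403) = -291/170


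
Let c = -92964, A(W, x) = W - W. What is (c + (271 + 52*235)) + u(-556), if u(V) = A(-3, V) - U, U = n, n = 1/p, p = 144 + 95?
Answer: -19233048/239 ≈ -80473.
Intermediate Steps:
p = 239
A(W, x) = 0
n = 1/239 ≈ 0.0041841
U = 1/239 ≈ 0.0041841
u(V) = -1/239 (u(V) = 0 - 1*1/239 = 0 - 1/239 = -1/239)
(c + (271 + 52*235)) + u(-556) = (-92964 + (271 + 52*235)) - 1/239 = (-92964 + (271 + 12220)) - 1/239 = (-92964 + 12491) - 1/239 = -80473 - 1/239 = -19233048/239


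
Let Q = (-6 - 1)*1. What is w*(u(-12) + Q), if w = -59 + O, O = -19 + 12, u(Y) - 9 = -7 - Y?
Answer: -462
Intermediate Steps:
u(Y) = 2 - Y (u(Y) = 9 + (-7 - Y) = 2 - Y)
Q = -7 (Q = -7*1 = -7)
O = -7
w = -66 (w = -59 - 7 = -66)
w*(u(-12) + Q) = -66*((2 - 1*(-12)) - 7) = -66*((2 + 12) - 7) = -66*(14 - 7) = -66*7 = -462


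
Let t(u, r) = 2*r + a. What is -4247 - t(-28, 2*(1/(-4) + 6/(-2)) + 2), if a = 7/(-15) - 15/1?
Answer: -63338/15 ≈ -4222.5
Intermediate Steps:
a = -232/15 (a = 7*(-1/15) - 15*1 = -7/15 - 15 = -232/15 ≈ -15.467)
t(u, r) = -232/15 + 2*r (t(u, r) = 2*r - 232/15 = -232/15 + 2*r)
-4247 - t(-28, 2*(1/(-4) + 6/(-2)) + 2) = -4247 - (-232/15 + 2*(2*(1/(-4) + 6/(-2)) + 2)) = -4247 - (-232/15 + 2*(2*(1*(-¼) + 6*(-½)) + 2)) = -4247 - (-232/15 + 2*(2*(-¼ - 3) + 2)) = -4247 - (-232/15 + 2*(2*(-13/4) + 2)) = -4247 - (-232/15 + 2*(-13/2 + 2)) = -4247 - (-232/15 + 2*(-9/2)) = -4247 - (-232/15 - 9) = -4247 - 1*(-367/15) = -4247 + 367/15 = -63338/15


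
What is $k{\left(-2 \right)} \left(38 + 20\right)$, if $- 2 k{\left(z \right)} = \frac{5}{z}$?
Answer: $\frac{145}{2} \approx 72.5$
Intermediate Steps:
$k{\left(z \right)} = - \frac{5}{2 z}$ ($k{\left(z \right)} = - \frac{5 \frac{1}{z}}{2} = - \frac{5}{2 z}$)
$k{\left(-2 \right)} \left(38 + 20\right) = - \frac{5}{2 \left(-2\right)} \left(38 + 20\right) = \left(- \frac{5}{2}\right) \left(- \frac{1}{2}\right) 58 = \frac{5}{4} \cdot 58 = \frac{145}{2}$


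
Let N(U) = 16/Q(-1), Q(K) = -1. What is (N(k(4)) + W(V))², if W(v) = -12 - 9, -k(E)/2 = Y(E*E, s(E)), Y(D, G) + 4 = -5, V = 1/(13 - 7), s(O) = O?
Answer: 1369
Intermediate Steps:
V = ⅙ (V = 1/6 = ⅙ ≈ 0.16667)
Y(D, G) = -9 (Y(D, G) = -4 - 5 = -9)
k(E) = 18 (k(E) = -2*(-9) = 18)
W(v) = -21
N(U) = -16 (N(U) = 16/(-1) = 16*(-1) = -16)
(N(k(4)) + W(V))² = (-16 - 21)² = (-37)² = 1369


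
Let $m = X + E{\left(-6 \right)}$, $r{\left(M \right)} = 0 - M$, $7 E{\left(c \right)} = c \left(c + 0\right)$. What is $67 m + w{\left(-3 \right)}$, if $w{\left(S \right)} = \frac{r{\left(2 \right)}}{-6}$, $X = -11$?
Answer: $- \frac{8234}{21} \approx -392.1$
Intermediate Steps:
$E{\left(c \right)} = \frac{c^{2}}{7}$ ($E{\left(c \right)} = \frac{c \left(c + 0\right)}{7} = \frac{c c}{7} = \frac{c^{2}}{7}$)
$r{\left(M \right)} = - M$
$w{\left(S \right)} = \frac{1}{3}$ ($w{\left(S \right)} = \frac{\left(-1\right) 2}{-6} = \left(-2\right) \left(- \frac{1}{6}\right) = \frac{1}{3}$)
$m = - \frac{41}{7}$ ($m = -11 + \frac{\left(-6\right)^{2}}{7} = -11 + \frac{1}{7} \cdot 36 = -11 + \frac{36}{7} = - \frac{41}{7} \approx -5.8571$)
$67 m + w{\left(-3 \right)} = 67 \left(- \frac{41}{7}\right) + \frac{1}{3} = - \frac{2747}{7} + \frac{1}{3} = - \frac{8234}{21}$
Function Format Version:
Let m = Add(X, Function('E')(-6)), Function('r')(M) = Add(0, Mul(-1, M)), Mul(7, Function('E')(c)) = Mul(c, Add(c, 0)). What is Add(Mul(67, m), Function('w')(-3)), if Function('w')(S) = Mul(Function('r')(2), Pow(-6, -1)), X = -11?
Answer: Rational(-8234, 21) ≈ -392.10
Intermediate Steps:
Function('E')(c) = Mul(Rational(1, 7), Pow(c, 2)) (Function('E')(c) = Mul(Rational(1, 7), Mul(c, Add(c, 0))) = Mul(Rational(1, 7), Mul(c, c)) = Mul(Rational(1, 7), Pow(c, 2)))
Function('r')(M) = Mul(-1, M)
Function('w')(S) = Rational(1, 3) (Function('w')(S) = Mul(Mul(-1, 2), Pow(-6, -1)) = Mul(-2, Rational(-1, 6)) = Rational(1, 3))
m = Rational(-41, 7) (m = Add(-11, Mul(Rational(1, 7), Pow(-6, 2))) = Add(-11, Mul(Rational(1, 7), 36)) = Add(-11, Rational(36, 7)) = Rational(-41, 7) ≈ -5.8571)
Add(Mul(67, m), Function('w')(-3)) = Add(Mul(67, Rational(-41, 7)), Rational(1, 3)) = Add(Rational(-2747, 7), Rational(1, 3)) = Rational(-8234, 21)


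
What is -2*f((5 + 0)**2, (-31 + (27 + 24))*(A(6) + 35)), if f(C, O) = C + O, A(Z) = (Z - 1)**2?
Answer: -2450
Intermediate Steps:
A(Z) = (-1 + Z)**2
-2*f((5 + 0)**2, (-31 + (27 + 24))*(A(6) + 35)) = -2*((5 + 0)**2 + (-31 + (27 + 24))*((-1 + 6)**2 + 35)) = -2*(5**2 + (-31 + 51)*(5**2 + 35)) = -2*(25 + 20*(25 + 35)) = -2*(25 + 20*60) = -2*(25 + 1200) = -2*1225 = -2450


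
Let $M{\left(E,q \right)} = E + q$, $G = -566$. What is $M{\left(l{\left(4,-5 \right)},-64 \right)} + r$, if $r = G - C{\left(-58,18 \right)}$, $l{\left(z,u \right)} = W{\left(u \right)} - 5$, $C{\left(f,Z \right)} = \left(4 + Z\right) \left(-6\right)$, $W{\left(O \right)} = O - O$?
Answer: $-503$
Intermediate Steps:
$W{\left(O \right)} = 0$
$C{\left(f,Z \right)} = -24 - 6 Z$
$l{\left(z,u \right)} = -5$ ($l{\left(z,u \right)} = 0 - 5 = -5$)
$r = -434$ ($r = -566 - \left(-24 - 108\right) = -566 - -132 = -566 + 132 = -434$)
$M{\left(l{\left(4,-5 \right)},-64 \right)} + r = \left(-5 - 64\right) - 434 = -69 - 434 = -503$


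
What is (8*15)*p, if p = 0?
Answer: 0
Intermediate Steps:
(8*15)*p = (8*15)*0 = 120*0 = 0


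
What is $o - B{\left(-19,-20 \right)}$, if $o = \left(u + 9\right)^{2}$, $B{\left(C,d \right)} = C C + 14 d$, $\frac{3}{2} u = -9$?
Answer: $-72$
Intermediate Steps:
$u = -6$ ($u = \frac{2}{3} \left(-9\right) = -6$)
$B{\left(C,d \right)} = C^{2} + 14 d$
$o = 9$ ($o = \left(-6 + 9\right)^{2} = 3^{2} = 9$)
$o - B{\left(-19,-20 \right)} = 9 - \left(\left(-19\right)^{2} + 14 \left(-20\right)\right) = 9 - \left(361 - 280\right) = 9 - 81 = -72$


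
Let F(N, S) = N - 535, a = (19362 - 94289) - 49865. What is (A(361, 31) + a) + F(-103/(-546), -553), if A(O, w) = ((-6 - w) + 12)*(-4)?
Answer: -68373839/546 ≈ -1.2523e+5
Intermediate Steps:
a = -124792 (a = -74927 - 49865 = -124792)
A(O, w) = -24 + 4*w (A(O, w) = (6 - w)*(-4) = -24 + 4*w)
F(N, S) = -535 + N
(A(361, 31) + a) + F(-103/(-546), -553) = ((-24 + 4*31) - 124792) + (-535 - 103/(-546)) = ((-24 + 124) - 124792) + (-535 - 103*(-1/546)) = (100 - 124792) + (-535 + 103/546) = -124692 - 292007/546 = -68373839/546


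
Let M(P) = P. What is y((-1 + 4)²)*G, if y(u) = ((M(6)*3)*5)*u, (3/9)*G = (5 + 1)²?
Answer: 87480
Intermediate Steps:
G = 108 (G = 3*(5 + 1)² = 3*6² = 3*36 = 108)
y(u) = 90*u (y(u) = ((6*3)*5)*u = (18*5)*u = 90*u)
y((-1 + 4)²)*G = (90*(-1 + 4)²)*108 = (90*3²)*108 = (90*9)*108 = 810*108 = 87480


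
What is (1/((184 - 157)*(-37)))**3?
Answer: -1/997002999 ≈ -1.0030e-9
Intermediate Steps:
(1/((184 - 157)*(-37)))**3 = (-1/37/27)**3 = ((1/27)*(-1/37))**3 = (-1/999)**3 = -1/997002999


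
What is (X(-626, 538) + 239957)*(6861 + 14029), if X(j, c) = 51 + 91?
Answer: 5015668110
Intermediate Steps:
X(j, c) = 142
(X(-626, 538) + 239957)*(6861 + 14029) = (142 + 239957)*(6861 + 14029) = 240099*20890 = 5015668110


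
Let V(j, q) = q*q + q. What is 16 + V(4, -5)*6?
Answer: 136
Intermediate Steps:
V(j, q) = q + q**2 (V(j, q) = q**2 + q = q + q**2)
16 + V(4, -5)*6 = 16 - 5*(1 - 5)*6 = 16 - 5*(-4)*6 = 16 + 20*6 = 16 + 120 = 136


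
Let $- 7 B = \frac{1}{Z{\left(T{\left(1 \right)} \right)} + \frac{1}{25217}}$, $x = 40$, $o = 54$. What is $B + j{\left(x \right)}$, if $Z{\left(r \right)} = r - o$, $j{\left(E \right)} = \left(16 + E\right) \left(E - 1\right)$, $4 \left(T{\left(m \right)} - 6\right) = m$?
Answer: $\frac{73633881452}{33715101} \approx 2184.0$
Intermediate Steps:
$T{\left(m \right)} = 6 + \frac{m}{4}$
$j{\left(E \right)} = \left(-1 + E\right) \left(16 + E\right)$ ($j{\left(E \right)} = \left(16 + E\right) \left(-1 + E\right) = \left(-1 + E\right) \left(16 + E\right)$)
$Z{\left(r \right)} = -54 + r$ ($Z{\left(r \right)} = r - 54 = -54 + r$)
$B = \frac{100868}{33715101}$ ($B = - \frac{1}{7 \left(\left(-54 + \left(6 + \frac{1}{4} \cdot 1\right)\right) + \frac{1}{25217}\right)} = - \frac{1}{7 \left(\left(-54 + \left(6 + \frac{1}{4}\right)\right) + \frac{1}{25217}\right)} = - \frac{1}{7 \left(\left(-54 + \frac{25}{4}\right) + \frac{1}{25217}\right)} = - \frac{1}{7 \left(- \frac{191}{4} + \frac{1}{25217}\right)} = - \frac{1}{7 \left(- \frac{4816443}{100868}\right)} = \left(- \frac{1}{7}\right) \left(- \frac{100868}{4816443}\right) = \frac{100868}{33715101} \approx 0.0029918$)
$B + j{\left(x \right)} = \frac{100868}{33715101} + \left(-16 + 40^{2} + 15 \cdot 40\right) = \frac{100868}{33715101} + \left(-16 + 1600 + 600\right) = \frac{100868}{33715101} + 2184 = \frac{73633881452}{33715101}$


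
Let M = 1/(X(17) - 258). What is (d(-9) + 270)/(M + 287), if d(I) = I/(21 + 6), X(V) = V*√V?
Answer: 14314105411/15233949384 + 13753*√17/15233949384 ≈ 0.93962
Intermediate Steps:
X(V) = V^(3/2)
d(I) = I/27
M = 1/(-258 + 17*√17) (M = 1/(17^(3/2) - 258) = 1/(17*√17 - 258) = 1/(-258 + 17*√17) ≈ -0.0053218)
(d(-9) + 270)/(M + 287) = ((1/27)*(-9) + 270)/((-258/61651 - 17*√17/61651) + 287) = (-⅓ + 270)/(17693579/61651 - 17*√17/61651) = 809/(3*(17693579/61651 - 17*√17/61651))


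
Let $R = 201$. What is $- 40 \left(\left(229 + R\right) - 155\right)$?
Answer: $-11000$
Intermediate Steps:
$- 40 \left(\left(229 + R\right) - 155\right) = - 40 \left(\left(229 + 201\right) - 155\right) = - 40 \left(430 - 155\right) = \left(-40\right) 275 = -11000$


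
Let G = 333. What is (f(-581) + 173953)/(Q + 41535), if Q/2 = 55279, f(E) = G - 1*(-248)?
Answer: 174534/152093 ≈ 1.1475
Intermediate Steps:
f(E) = 581 (f(E) = 333 - 1*(-248) = 333 + 248 = 581)
Q = 110558 (Q = 2*55279 = 110558)
(f(-581) + 173953)/(Q + 41535) = (581 + 173953)/(110558 + 41535) = 174534/152093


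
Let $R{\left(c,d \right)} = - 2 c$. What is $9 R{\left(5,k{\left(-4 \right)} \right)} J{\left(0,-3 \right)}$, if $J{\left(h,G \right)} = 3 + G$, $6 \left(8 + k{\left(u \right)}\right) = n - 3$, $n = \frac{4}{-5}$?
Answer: $0$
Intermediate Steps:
$n = - \frac{4}{5}$ ($n = 4 \left(- \frac{1}{5}\right) = - \frac{4}{5} \approx -0.8$)
$k{\left(u \right)} = - \frac{259}{30}$ ($k{\left(u \right)} = -8 + \frac{- \frac{4}{5} - 3}{6} = -8 + \frac{1}{6} \left(- \frac{19}{5}\right) = -8 - \frac{19}{30} = - \frac{259}{30}$)
$9 R{\left(5,k{\left(-4 \right)} \right)} J{\left(0,-3 \right)} = 9 \left(\left(-2\right) 5\right) \left(3 - 3\right) = 9 \left(-10\right) 0 = \left(-90\right) 0 = 0$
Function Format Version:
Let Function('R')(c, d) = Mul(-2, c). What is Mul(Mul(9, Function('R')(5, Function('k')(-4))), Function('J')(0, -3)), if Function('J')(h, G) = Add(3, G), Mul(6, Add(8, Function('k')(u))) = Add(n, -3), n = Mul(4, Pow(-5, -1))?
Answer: 0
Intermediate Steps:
n = Rational(-4, 5) (n = Mul(4, Rational(-1, 5)) = Rational(-4, 5) ≈ -0.80000)
Function('k')(u) = Rational(-259, 30) (Function('k')(u) = Add(-8, Mul(Rational(1, 6), Add(Rational(-4, 5), -3))) = Add(-8, Mul(Rational(1, 6), Rational(-19, 5))) = Add(-8, Rational(-19, 30)) = Rational(-259, 30))
Mul(Mul(9, Function('R')(5, Function('k')(-4))), Function('J')(0, -3)) = Mul(Mul(9, Mul(-2, 5)), Add(3, -3)) = Mul(Mul(9, -10), 0) = Mul(-90, 0) = 0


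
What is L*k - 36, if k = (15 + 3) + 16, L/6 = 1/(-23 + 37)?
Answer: -150/7 ≈ -21.429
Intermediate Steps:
L = 3/7 (L = 6/(-23 + 37) = 6/14 = 6*(1/14) = 3/7 ≈ 0.42857)
k = 34 (k = 18 + 16 = 34)
L*k - 36 = (3/7)*34 - 36 = 102/7 - 36 = -150/7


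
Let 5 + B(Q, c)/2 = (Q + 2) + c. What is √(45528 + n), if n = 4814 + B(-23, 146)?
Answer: √50582 ≈ 224.90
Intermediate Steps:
B(Q, c) = -6 + 2*Q + 2*c (B(Q, c) = -10 + 2*((Q + 2) + c) = -10 + 2*((2 + Q) + c) = -10 + 2*(2 + Q + c) = -10 + (4 + 2*Q + 2*c) = -6 + 2*Q + 2*c)
n = 5054 (n = 4814 + (-6 + 2*(-23) + 2*146) = 4814 + (-6 - 46 + 292) = 4814 + 240 = 5054)
√(45528 + n) = √(45528 + 5054) = √50582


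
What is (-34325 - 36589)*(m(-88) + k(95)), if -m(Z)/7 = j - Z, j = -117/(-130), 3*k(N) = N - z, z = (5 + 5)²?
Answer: 221239861/5 ≈ 4.4248e+7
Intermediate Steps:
z = 100 (z = 10² = 100)
k(N) = -100/3 + N/3 (k(N) = (N - 1*100)/3 = (N - 100)/3 = (-100 + N)/3 = -100/3 + N/3)
j = 9/10 (j = -117*(-1/130) = 9/10 ≈ 0.90000)
m(Z) = -63/10 + 7*Z (m(Z) = -7*(9/10 - Z) = -63/10 + 7*Z)
(-34325 - 36589)*(m(-88) + k(95)) = (-34325 - 36589)*((-63/10 + 7*(-88)) + (-100/3 + (⅓)*95)) = -70914*((-63/10 - 616) + (-100/3 + 95/3)) = -70914*(-6223/10 - 5/3) = -70914*(-18719/30) = 221239861/5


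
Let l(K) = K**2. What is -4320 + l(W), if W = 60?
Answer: -720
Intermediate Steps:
-4320 + l(W) = -4320 + 60**2 = -4320 + 3600 = -720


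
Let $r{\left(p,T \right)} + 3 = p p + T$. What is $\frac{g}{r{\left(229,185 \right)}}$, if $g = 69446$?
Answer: $\frac{69446}{52623} \approx 1.3197$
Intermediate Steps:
$r{\left(p,T \right)} = -3 + T + p^{2}$ ($r{\left(p,T \right)} = -3 + \left(p p + T\right) = -3 + \left(p^{2} + T\right) = -3 + \left(T + p^{2}\right) = -3 + T + p^{2}$)
$\frac{g}{r{\left(229,185 \right)}} = \frac{69446}{-3 + 185 + 229^{2}} = \frac{69446}{-3 + 185 + 52441} = \frac{69446}{52623}$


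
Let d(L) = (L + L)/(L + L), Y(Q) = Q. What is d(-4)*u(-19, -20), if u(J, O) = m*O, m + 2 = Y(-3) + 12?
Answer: -140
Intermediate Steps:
m = 7 (m = -2 + (-3 + 12) = -2 + 9 = 7)
u(J, O) = 7*O
d(L) = 1 (d(L) = (2*L)/((2*L)) = (2*L)*(1/(2*L)) = 1)
d(-4)*u(-19, -20) = 1*(7*(-20)) = 1*(-140) = -140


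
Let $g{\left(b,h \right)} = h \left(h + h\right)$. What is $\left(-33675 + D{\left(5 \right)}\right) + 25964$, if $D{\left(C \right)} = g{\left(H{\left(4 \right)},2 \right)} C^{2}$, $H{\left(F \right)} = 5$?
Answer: $-7511$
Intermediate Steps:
$g{\left(b,h \right)} = 2 h^{2}$ ($g{\left(b,h \right)} = h 2 h = 2 h^{2}$)
$D{\left(C \right)} = 8 C^{2}$ ($D{\left(C \right)} = 2 \cdot 2^{2} C^{2} = 2 \cdot 4 C^{2} = 8 C^{2}$)
$\left(-33675 + D{\left(5 \right)}\right) + 25964 = \left(-33675 + 8 \cdot 5^{2}\right) + 25964 = \left(-33675 + 8 \cdot 25\right) + 25964 = \left(-33675 + 200\right) + 25964 = -33475 + 25964 = -7511$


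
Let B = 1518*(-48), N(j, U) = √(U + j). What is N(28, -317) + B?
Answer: -72864 + 17*I ≈ -72864.0 + 17.0*I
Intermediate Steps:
B = -72864
N(28, -317) + B = √(-317 + 28) - 72864 = √(-289) - 72864 = 17*I - 72864 = -72864 + 17*I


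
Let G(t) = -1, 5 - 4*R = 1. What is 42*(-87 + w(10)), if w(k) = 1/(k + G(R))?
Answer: -10948/3 ≈ -3649.3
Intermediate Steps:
R = 1 (R = 5/4 - 1/4*1 = 5/4 - 1/4 = 1)
w(k) = 1/(-1 + k) (w(k) = 1/(k - 1) = 1/(-1 + k))
42*(-87 + w(10)) = 42*(-87 + 1/(-1 + 10)) = 42*(-87 + 1/9) = 42*(-782/9) = -10948/3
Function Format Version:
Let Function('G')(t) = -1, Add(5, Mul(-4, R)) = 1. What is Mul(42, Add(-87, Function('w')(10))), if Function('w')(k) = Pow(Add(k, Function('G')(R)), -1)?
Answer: Rational(-10948, 3) ≈ -3649.3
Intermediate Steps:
R = 1 (R = Add(Rational(5, 4), Mul(Rational(-1, 4), 1)) = Add(Rational(5, 4), Rational(-1, 4)) = 1)
Function('w')(k) = Pow(Add(-1, k), -1) (Function('w')(k) = Pow(Add(k, -1), -1) = Pow(Add(-1, k), -1))
Mul(42, Add(-87, Function('w')(10))) = Mul(42, Add(-87, Pow(Add(-1, 10), -1))) = Mul(42, Add(-87, Pow(9, -1))) = Mul(42, Add(-87, Rational(1, 9))) = Mul(42, Rational(-782, 9)) = Rational(-10948, 3)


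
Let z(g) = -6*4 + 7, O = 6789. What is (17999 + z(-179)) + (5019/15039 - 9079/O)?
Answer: 203983957448/11344419 ≈ 17981.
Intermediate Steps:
z(g) = -17 (z(g) = -24 + 7 = -17)
(17999 + z(-179)) + (5019/15039 - 9079/O) = (17999 - 17) + (5019/15039 - 9079/6789) = 17982 + (5019*(1/15039) - 9079*1/6789) = 17982 + (1673/5013 - 9079/6789) = 17982 - 11385010/11344419 = 203983957448/11344419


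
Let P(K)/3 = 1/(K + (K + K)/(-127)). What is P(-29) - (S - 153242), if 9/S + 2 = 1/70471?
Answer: 78295288035104/510911125 ≈ 1.5325e+5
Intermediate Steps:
S = -634239/140941 (S = 9/(-2 + 1/70471) = 9/(-140941/70471) = 9*(-70471/140941) = -634239/140941 ≈ -4.5000)
P(K) = 381/(125*K) (P(K) = 3/(K + (K + K)/(-127)) = 3/(K - 2*K/127) = 3/((125*K/127)) = 3*(127/(125*K)) = 381/(125*K))
P(-29) - (S - 153242) = (381/125)/(-29) - (-634239/140941 - 153242) = (381/125)*(-1/29) - 1*(-21598714961/140941) = -381/3625 + 21598714961/140941 = 78295288035104/510911125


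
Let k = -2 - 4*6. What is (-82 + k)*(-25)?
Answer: 2700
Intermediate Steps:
k = -26 (k = -2 - 24 = -26)
(-82 + k)*(-25) = (-82 - 26)*(-25) = -108*(-25) = 2700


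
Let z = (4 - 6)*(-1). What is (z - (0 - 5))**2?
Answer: 49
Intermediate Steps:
z = 2 (z = -2*(-1) = 2)
(z - (0 - 5))**2 = (2 - (0 - 5))**2 = (2 - 1*(-5))**2 = (2 + 5)**2 = 7**2 = 49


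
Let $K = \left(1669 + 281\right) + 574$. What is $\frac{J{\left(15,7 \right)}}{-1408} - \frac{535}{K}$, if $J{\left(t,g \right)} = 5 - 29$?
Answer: $- \frac{21647}{111056} \approx -0.19492$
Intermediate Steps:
$J{\left(t,g \right)} = -24$
$K = 2524$ ($K = 1950 + 574 = 2524$)
$\frac{J{\left(15,7 \right)}}{-1408} - \frac{535}{K} = - \frac{24}{-1408} - \frac{535}{2524} = \left(-24\right) \left(- \frac{1}{1408}\right) - \frac{535}{2524} = \frac{3}{176} - \frac{535}{2524} = - \frac{21647}{111056}$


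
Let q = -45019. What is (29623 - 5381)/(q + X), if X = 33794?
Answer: -24242/11225 ≈ -2.1596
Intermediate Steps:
(29623 - 5381)/(q + X) = (29623 - 5381)/(-45019 + 33794) = 24242/(-11225) = 24242*(-1/11225) = -24242/11225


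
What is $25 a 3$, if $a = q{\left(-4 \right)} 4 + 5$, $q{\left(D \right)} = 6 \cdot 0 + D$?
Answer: $-825$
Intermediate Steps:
$q{\left(D \right)} = D$ ($q{\left(D \right)} = 0 + D = D$)
$a = -11$ ($a = \left(-4\right) 4 + 5 = -16 + 5 = -11$)
$25 a 3 = 25 \left(-11\right) 3 = \left(-275\right) 3 = -825$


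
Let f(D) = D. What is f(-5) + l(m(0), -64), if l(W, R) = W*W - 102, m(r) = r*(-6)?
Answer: -107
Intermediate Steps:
m(r) = -6*r
l(W, R) = -102 + W² (l(W, R) = W² - 102 = -102 + W²)
f(-5) + l(m(0), -64) = -5 + (-102 + (-6*0)²) = -5 + (-102 + 0²) = -5 + (-102 + 0) = -5 - 102 = -107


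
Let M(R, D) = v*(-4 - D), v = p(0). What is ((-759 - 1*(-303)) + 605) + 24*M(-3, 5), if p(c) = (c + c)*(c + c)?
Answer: 149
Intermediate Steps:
p(c) = 4*c² (p(c) = (2*c)*(2*c) = 4*c²)
v = 0 (v = 4*0² = 4*0 = 0)
M(R, D) = 0 (M(R, D) = 0*(-4 - D) = 0)
((-759 - 1*(-303)) + 605) + 24*M(-3, 5) = ((-759 - 1*(-303)) + 605) + 24*0 = ((-759 + 303) + 605) + 0 = (-456 + 605) + 0 = 149 + 0 = 149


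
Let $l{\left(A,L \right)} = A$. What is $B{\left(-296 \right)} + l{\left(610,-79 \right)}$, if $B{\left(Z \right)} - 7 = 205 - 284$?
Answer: $538$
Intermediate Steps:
$B{\left(Z \right)} = -72$ ($B{\left(Z \right)} = 7 + \left(205 - 284\right) = 7 - 79 = -72$)
$B{\left(-296 \right)} + l{\left(610,-79 \right)} = -72 + 610 = 538$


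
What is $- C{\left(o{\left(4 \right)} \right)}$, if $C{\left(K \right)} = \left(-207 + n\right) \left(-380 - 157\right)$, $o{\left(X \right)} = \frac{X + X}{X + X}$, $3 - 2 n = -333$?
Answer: $-20943$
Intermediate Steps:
$n = 168$ ($n = \frac{3}{2} - - \frac{333}{2} = \frac{3}{2} + \frac{333}{2} = 168$)
$o{\left(X \right)} = 1$ ($o{\left(X \right)} = \frac{2 X}{2 X} = 2 X \frac{1}{2 X} = 1$)
$C{\left(K \right)} = 20943$ ($C{\left(K \right)} = \left(-207 + 168\right) \left(-380 - 157\right) = \left(-39\right) \left(-537\right) = 20943$)
$- C{\left(o{\left(4 \right)} \right)} = \left(-1\right) 20943 = -20943$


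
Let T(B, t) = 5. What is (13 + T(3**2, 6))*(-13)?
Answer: -234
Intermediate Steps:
(13 + T(3**2, 6))*(-13) = (13 + 5)*(-13) = 18*(-13) = -234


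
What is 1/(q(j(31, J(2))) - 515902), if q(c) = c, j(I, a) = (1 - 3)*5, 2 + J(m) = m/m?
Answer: -1/515912 ≈ -1.9383e-6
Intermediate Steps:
J(m) = -1 (J(m) = -2 + m/m = -2 + 1 = -1)
j(I, a) = -10 (j(I, a) = -2*5 = -10)
1/(q(j(31, J(2))) - 515902) = 1/(-10 - 515902) = 1/(-515912) = -1/515912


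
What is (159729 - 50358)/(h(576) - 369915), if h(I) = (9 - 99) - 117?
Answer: -36457/123374 ≈ -0.29550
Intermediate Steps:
h(I) = -207 (h(I) = -90 - 117 = -207)
(159729 - 50358)/(h(576) - 369915) = (159729 - 50358)/(-207 - 369915) = 109371/(-370122) = 109371*(-1/370122) = -36457/123374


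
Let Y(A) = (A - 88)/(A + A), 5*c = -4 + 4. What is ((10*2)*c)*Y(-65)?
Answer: 0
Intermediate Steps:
c = 0 (c = (-4 + 4)/5 = (⅕)*0 = 0)
Y(A) = (-88 + A)/(2*A) (Y(A) = (-88 + A)/((2*A)) = (-88 + A)*(1/(2*A)) = (-88 + A)/(2*A))
((10*2)*c)*Y(-65) = ((10*2)*0)*((½)*(-88 - 65)/(-65)) = (20*0)*((½)*(-1/65)*(-153)) = 0*(153/130) = 0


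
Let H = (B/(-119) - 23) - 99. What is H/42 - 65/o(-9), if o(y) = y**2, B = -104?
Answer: -248734/67473 ≈ -3.6864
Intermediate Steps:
H = -14414/119 (H = (-104/(-119) - 23) - 99 = (-104*(-1/119) - 23) - 99 = (104/119 - 23) - 99 = -2633/119 - 99 = -14414/119 ≈ -121.13)
H/42 - 65/o(-9) = -14414/119/42 - 65/((-9)**2) = -14414/119*1/42 - 65/81 = -7207/2499 - 65*1/81 = -7207/2499 - 65/81 = -248734/67473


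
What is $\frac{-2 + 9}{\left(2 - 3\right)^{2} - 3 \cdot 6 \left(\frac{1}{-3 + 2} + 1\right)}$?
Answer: $7$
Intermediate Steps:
$\frac{-2 + 9}{\left(2 - 3\right)^{2} - 3 \cdot 6 \left(\frac{1}{-3 + 2} + 1\right)} = \frac{7}{\left(-1\right)^{2} - 3 \cdot 6 \left(\frac{1}{-1} + 1\right)} = \frac{7}{1 - 3 \cdot 6 \left(-1 + 1\right)} = \frac{7}{1 - 3 \cdot 6 \cdot 0} = \frac{7}{1 - 0} = \frac{7}{1 + 0} = \frac{7}{1} = 7 \cdot 1 = 7$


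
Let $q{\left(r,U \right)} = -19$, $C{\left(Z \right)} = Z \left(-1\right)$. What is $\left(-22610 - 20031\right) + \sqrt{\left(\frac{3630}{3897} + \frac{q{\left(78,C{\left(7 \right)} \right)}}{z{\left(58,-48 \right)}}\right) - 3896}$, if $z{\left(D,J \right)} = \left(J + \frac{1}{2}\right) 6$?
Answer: $-42641 + \frac{i \sqrt{18256750035}}{2165} \approx -42641.0 + 62.41 i$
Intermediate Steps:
$C{\left(Z \right)} = - Z$
$z{\left(D,J \right)} = 3 + 6 J$ ($z{\left(D,J \right)} = \left(J + \frac{1}{2}\right) 6 = \left(\frac{1}{2} + J\right) 6 = 3 + 6 J$)
$\left(-22610 - 20031\right) + \sqrt{\left(\frac{3630}{3897} + \frac{q{\left(78,C{\left(7 \right)} \right)}}{z{\left(58,-48 \right)}}\right) - 3896} = \left(-22610 - 20031\right) + \sqrt{\left(\frac{3630}{3897} - \frac{19}{3 + 6 \left(-48\right)}\right) - 3896} = -42641 + \sqrt{\left(3630 \cdot \frac{1}{3897} - \frac{19}{3 - 288}\right) - 3896} = -42641 + \sqrt{\left(\frac{1210}{1299} - \frac{19}{-285}\right) - 3896} = -42641 + \sqrt{\left(\frac{1210}{1299} - - \frac{1}{15}\right) - 3896} = -42641 + \sqrt{\left(\frac{1210}{1299} + \frac{1}{15}\right) - 3896} = -42641 + \sqrt{\frac{2161}{2165} - 3896} = -42641 + \sqrt{- \frac{8432679}{2165}} = -42641 + \frac{i \sqrt{18256750035}}{2165}$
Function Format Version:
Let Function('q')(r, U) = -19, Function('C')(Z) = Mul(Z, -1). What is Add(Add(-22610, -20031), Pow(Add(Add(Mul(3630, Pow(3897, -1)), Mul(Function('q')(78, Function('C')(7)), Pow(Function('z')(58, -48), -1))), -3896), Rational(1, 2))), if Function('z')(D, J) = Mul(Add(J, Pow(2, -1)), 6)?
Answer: Add(-42641, Mul(Rational(1, 2165), I, Pow(18256750035, Rational(1, 2)))) ≈ Add(-42641., Mul(62.410, I))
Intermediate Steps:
Function('C')(Z) = Mul(-1, Z)
Function('z')(D, J) = Add(3, Mul(6, J)) (Function('z')(D, J) = Mul(Add(J, Rational(1, 2)), 6) = Mul(Add(Rational(1, 2), J), 6) = Add(3, Mul(6, J)))
Add(Add(-22610, -20031), Pow(Add(Add(Mul(3630, Pow(3897, -1)), Mul(Function('q')(78, Function('C')(7)), Pow(Function('z')(58, -48), -1))), -3896), Rational(1, 2))) = Add(Add(-22610, -20031), Pow(Add(Add(Mul(3630, Pow(3897, -1)), Mul(-19, Pow(Add(3, Mul(6, -48)), -1))), -3896), Rational(1, 2))) = Add(-42641, Pow(Add(Add(Mul(3630, Rational(1, 3897)), Mul(-19, Pow(Add(3, -288), -1))), -3896), Rational(1, 2))) = Add(-42641, Pow(Add(Add(Rational(1210, 1299), Mul(-19, Pow(-285, -1))), -3896), Rational(1, 2))) = Add(-42641, Pow(Add(Add(Rational(1210, 1299), Mul(-19, Rational(-1, 285))), -3896), Rational(1, 2))) = Add(-42641, Pow(Add(Add(Rational(1210, 1299), Rational(1, 15)), -3896), Rational(1, 2))) = Add(-42641, Pow(Add(Rational(2161, 2165), -3896), Rational(1, 2))) = Add(-42641, Pow(Rational(-8432679, 2165), Rational(1, 2))) = Add(-42641, Mul(Rational(1, 2165), I, Pow(18256750035, Rational(1, 2))))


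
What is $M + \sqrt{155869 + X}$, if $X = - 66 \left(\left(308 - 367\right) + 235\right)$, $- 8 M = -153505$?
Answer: $\frac{153505}{8} + \sqrt{144253} \approx 19568.0$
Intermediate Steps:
$M = \frac{153505}{8}$ ($M = \left(- \frac{1}{8}\right) \left(-153505\right) = \frac{153505}{8} \approx 19188.0$)
$X = -11616$ ($X = - 66 \left(-59 + 235\right) = \left(-66\right) 176 = -11616$)
$M + \sqrt{155869 + X} = \frac{153505}{8} + \sqrt{155869 - 11616} = \frac{153505}{8} + \sqrt{144253}$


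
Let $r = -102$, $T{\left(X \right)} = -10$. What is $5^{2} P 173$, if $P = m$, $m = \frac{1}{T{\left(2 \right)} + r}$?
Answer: $- \frac{4325}{112} \approx -38.616$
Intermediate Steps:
$m = - \frac{1}{112}$ ($m = \frac{1}{-10 - 102} = \frac{1}{-112} = - \frac{1}{112} \approx -0.0089286$)
$P = - \frac{1}{112} \approx -0.0089286$
$5^{2} P 173 = 5^{2} \left(- \frac{1}{112}\right) 173 = 25 \left(- \frac{1}{112}\right) 173 = \left(- \frac{25}{112}\right) 173 = - \frac{4325}{112}$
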